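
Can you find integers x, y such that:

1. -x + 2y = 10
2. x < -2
Yes

Take x = -4, y = 3. Substituting into each constraint:
  (1) 4 + 2(3) = 10 ✓
  (2) -4 < -2 ✓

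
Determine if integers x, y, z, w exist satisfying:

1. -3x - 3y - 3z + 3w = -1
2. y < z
No

Even the single constraint (-3x - 3y - 3z + 3w = -1) is infeasible over the integers.

  - -3x - 3y - 3z + 3w = -1: every term on the left is divisible by 3, so the LHS ≡ 0 (mod 3), but the RHS -1 is not — no integer solution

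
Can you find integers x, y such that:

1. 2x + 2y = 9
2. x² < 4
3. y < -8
No

Even the single constraint (2x + 2y = 9) is infeasible over the integers.

  - 2x + 2y = 9: every term on the left is divisible by 2, so the LHS ≡ 0 (mod 2), but the RHS 9 is not — no integer solution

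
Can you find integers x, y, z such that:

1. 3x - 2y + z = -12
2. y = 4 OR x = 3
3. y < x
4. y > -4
Yes

Take x = 5, y = 4, z = -19. Substituting into each constraint:
  (1) 3(5) - 2(4) + (-19) = -12 ✓
  (2) y = 4, target 4 ✓ (first branch holds)
  (3) 4 < 5 ✓
  (4) 4 > -4 ✓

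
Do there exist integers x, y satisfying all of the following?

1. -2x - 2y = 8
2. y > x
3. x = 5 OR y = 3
Yes

Take x = -7, y = 3. Substituting into each constraint:
  (1) -2(-7) - 2(3) = 8 ✓
  (2) 3 > -7 ✓
  (3) y = 3, target 3 ✓ (second branch holds)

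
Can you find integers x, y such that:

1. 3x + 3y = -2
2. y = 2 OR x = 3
No

Even the single constraint (3x + 3y = -2) is infeasible over the integers.

  - 3x + 3y = -2: every term on the left is divisible by 3, so the LHS ≡ 0 (mod 3), but the RHS -2 is not — no integer solution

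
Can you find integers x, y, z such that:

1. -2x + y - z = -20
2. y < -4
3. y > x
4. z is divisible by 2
Yes

Take x = -7, y = -6, z = 28. Substituting into each constraint:
  (1) -2(-7) + (-6) + (-28) = -20 ✓
  (2) -6 < -4 ✓
  (3) -6 > -7 ✓
  (4) 28 = 2 × 14, remainder 0 ✓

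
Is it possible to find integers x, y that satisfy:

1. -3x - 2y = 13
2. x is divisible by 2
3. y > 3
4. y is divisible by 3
No

A contradictory subset is {-3x - 2y = 13, y is divisible by 3}. No integer assignment can satisfy these jointly:

  - -3x - 2y = 13: is a linear equation tying the variables together
  - y is divisible by 3: restricts y to multiples of 3

Modular obstruction: writing y = 3y', every remaining term of the linear equation is divisible by 3, so the left side is ≡ 0 (mod 3); but the right side 13 ≡ 1 (mod 3). No integers can satisfy it.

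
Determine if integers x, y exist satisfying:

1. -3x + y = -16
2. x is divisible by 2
Yes

Take x = 0, y = -16. Substituting into each constraint:
  (1) -3(0) + (-16) = -16 ✓
  (2) 0 = 2 × 0, remainder 0 ✓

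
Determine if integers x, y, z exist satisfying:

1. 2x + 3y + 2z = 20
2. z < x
Yes

Take x = 1, y = 6, z = 0. Substituting into each constraint:
  (1) 2(1) + 3(6) + 2(0) = 20 ✓
  (2) 0 < 1 ✓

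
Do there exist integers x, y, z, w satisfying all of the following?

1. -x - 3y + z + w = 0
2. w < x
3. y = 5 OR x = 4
Yes

Take x = 1, y = 5, z = 16, w = 0. Substituting into each constraint:
  (1) (-1) - 3(5) + 16 + 0 = 0 ✓
  (2) 0 < 1 ✓
  (3) y = 5, target 5 ✓ (first branch holds)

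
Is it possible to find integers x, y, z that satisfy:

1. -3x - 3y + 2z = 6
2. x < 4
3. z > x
Yes

Take x = 2, y = -2, z = 3. Substituting into each constraint:
  (1) -3(2) - 3(-2) + 2(3) = 6 ✓
  (2) 2 < 4 ✓
  (3) 3 > 2 ✓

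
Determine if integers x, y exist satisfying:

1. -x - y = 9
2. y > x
Yes

Take x = -5, y = -4. Substituting into each constraint:
  (1) 5 + 4 = 9 ✓
  (2) -4 > -5 ✓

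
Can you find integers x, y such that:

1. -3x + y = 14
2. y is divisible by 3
No

The full constraint system is jointly infeasible over the integers. Each constraint and what it forces:

  - -3x + y = 14: is a linear equation tying the variables together
  - y is divisible by 3: restricts y to multiples of 3

Modular obstruction: writing y = 3y', every remaining term of the linear equation is divisible by 3, so the left side is ≡ 0 (mod 3); but the right side 14 ≡ 2 (mod 3). No integers can satisfy it.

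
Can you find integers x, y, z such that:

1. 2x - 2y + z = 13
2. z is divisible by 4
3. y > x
No

A contradictory subset is {2x - 2y + z = 13, z is divisible by 4}. No integer assignment can satisfy these jointly:

  - 2x - 2y + z = 13: is a linear equation tying the variables together
  - z is divisible by 4: restricts z to multiples of 4

Modular obstruction: writing z = 4z', every remaining term of the linear equation is divisible by 2, so the left side is ≡ 0 (mod 2); but the right side 13 ≡ 1 (mod 2). No integers can satisfy it.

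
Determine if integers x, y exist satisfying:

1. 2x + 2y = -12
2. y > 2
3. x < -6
Yes

Take x = -9, y = 3. Substituting into each constraint:
  (1) 2(-9) + 2(3) = -12 ✓
  (2) 3 > 2 ✓
  (3) -9 < -6 ✓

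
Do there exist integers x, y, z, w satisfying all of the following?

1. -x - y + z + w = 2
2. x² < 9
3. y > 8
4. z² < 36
Yes

Take x = 0, y = 9, z = 0, w = 11. Substituting into each constraint:
  (1) 0 + (-9) + 0 + 11 = 2 ✓
  (2) x² = (0)² = 0, and 0 < 9 ✓
  (3) 9 > 8 ✓
  (4) z² = (0)² = 0, and 0 < 36 ✓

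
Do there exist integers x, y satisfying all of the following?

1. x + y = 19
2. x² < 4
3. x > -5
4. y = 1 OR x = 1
Yes

Take x = 1, y = 18. Substituting into each constraint:
  (1) 1 + 18 = 19 ✓
  (2) x² = (1)² = 1, and 1 < 4 ✓
  (3) 1 > -5 ✓
  (4) x = 1, target 1 ✓ (second branch holds)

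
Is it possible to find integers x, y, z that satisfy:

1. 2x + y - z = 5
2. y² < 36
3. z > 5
Yes

Take x = 6, y = 0, z = 7. Substituting into each constraint:
  (1) 2(6) + 0 + (-7) = 5 ✓
  (2) y² = (0)² = 0, and 0 < 36 ✓
  (3) 7 > 5 ✓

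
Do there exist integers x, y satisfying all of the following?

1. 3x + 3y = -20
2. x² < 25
No

Even the single constraint (3x + 3y = -20) is infeasible over the integers.

  - 3x + 3y = -20: every term on the left is divisible by 3, so the LHS ≡ 0 (mod 3), but the RHS -20 is not — no integer solution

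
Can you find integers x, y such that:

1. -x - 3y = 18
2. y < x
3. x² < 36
Yes

Take x = -3, y = -5. Substituting into each constraint:
  (1) 3 - 3(-5) = 18 ✓
  (2) -5 < -3 ✓
  (3) x² = (-3)² = 9, and 9 < 36 ✓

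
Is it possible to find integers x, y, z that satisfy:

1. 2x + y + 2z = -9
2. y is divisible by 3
Yes

Take x = -4, y = -3, z = 1. Substituting into each constraint:
  (1) 2(-4) + (-3) + 2(1) = -9 ✓
  (2) -3 = 3 × -1, remainder 0 ✓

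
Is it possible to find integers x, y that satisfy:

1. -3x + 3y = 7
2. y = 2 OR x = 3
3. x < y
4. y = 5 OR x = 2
No

Even the single constraint (-3x + 3y = 7) is infeasible over the integers.

  - -3x + 3y = 7: every term on the left is divisible by 3, so the LHS ≡ 0 (mod 3), but the RHS 7 is not — no integer solution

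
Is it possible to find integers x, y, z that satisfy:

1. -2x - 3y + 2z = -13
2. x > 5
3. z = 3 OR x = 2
Yes

Take x = 8, y = 1, z = 3. Substituting into each constraint:
  (1) -2(8) - 3(1) + 2(3) = -13 ✓
  (2) 8 > 5 ✓
  (3) z = 3, target 3 ✓ (first branch holds)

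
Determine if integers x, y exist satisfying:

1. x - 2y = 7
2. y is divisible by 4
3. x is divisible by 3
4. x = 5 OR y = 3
No

A contradictory subset is {y is divisible by 4, x is divisible by 3, x = 5 OR y = 3}. No integer assignment can satisfy these jointly:

  - y is divisible by 4: restricts y to multiples of 4
  - x is divisible by 3: restricts x to multiples of 3
  - x = 5 OR y = 3: forces a choice: either x = 5 or y = 3

Split on the disjunction (x = 5 OR y = 3):
  • If x = 5: this contradicts the divisibility constraint — 5 is not a multiple of 3.
  • If y = 3: this contradicts the divisibility constraint — 3 is not a multiple of 4.
Both branches are infeasible, so the system has no integer solution.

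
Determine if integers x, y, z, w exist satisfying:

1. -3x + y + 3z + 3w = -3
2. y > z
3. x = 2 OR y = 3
Yes

Take x = 4, y = 3, z = 2, w = 0. Substituting into each constraint:
  (1) -3(4) + 3 + 3(2) + 3(0) = -3 ✓
  (2) 3 > 2 ✓
  (3) y = 3, target 3 ✓ (second branch holds)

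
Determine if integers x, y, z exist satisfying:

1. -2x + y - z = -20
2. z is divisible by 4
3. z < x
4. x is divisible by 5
Yes

Take x = 0, y = -24, z = -4. Substituting into each constraint:
  (1) -2(0) + (-24) + 4 = -20 ✓
  (2) -4 = 4 × -1, remainder 0 ✓
  (3) -4 < 0 ✓
  (4) 0 = 5 × 0, remainder 0 ✓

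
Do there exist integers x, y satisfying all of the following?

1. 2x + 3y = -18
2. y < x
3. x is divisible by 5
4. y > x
No

A contradictory subset is {y < x, y > x}. No integer assignment can satisfy these jointly:

  - y < x: bounds one variable relative to another variable
  - y > x: bounds one variable relative to another variable

Direct contradiction: x > y and y > x cannot both hold.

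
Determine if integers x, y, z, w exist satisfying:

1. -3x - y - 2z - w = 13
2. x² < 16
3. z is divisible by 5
Yes

Take x = 0, y = 0, z = 0, w = -13. Substituting into each constraint:
  (1) -3(0) + 0 - 2(0) + 13 = 13 ✓
  (2) x² = (0)² = 0, and 0 < 16 ✓
  (3) 0 = 5 × 0, remainder 0 ✓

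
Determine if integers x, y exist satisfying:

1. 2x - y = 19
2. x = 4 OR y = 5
Yes

Take x = 4, y = -11. Substituting into each constraint:
  (1) 2(4) + 11 = 19 ✓
  (2) x = 4, target 4 ✓ (first branch holds)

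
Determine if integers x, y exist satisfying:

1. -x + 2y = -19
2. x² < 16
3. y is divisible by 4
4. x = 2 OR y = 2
No

A contradictory subset is {-x + 2y = -19, y is divisible by 4, x = 2 OR y = 2}. No integer assignment can satisfy these jointly:

  - -x + 2y = -19: is a linear equation tying the variables together
  - y is divisible by 4: restricts y to multiples of 4
  - x = 2 OR y = 2: forces a choice: either x = 2 or y = 2

Split on the disjunction (x = 2 OR y = 2):
  • If x = 2: with x = 2, writing y = 4y', every remaining term of the linear equation is divisible by 8, so the left side is ≡ 0 (mod 8); but the right side -17 ≡ 7 (mod 8). No integers can satisfy it.
  • If y = 2: this contradicts the divisibility constraint — 2 is not a multiple of 4.
Both branches are infeasible, so the system has no integer solution.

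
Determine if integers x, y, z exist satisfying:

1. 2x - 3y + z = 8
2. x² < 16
Yes

Take x = 1, y = -2, z = 0. Substituting into each constraint:
  (1) 2(1) - 3(-2) + 0 = 8 ✓
  (2) x² = (1)² = 1, and 1 < 16 ✓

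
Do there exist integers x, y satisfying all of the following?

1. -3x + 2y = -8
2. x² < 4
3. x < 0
No

The full constraint system is jointly infeasible over the integers. Each constraint and what it forces:

  - -3x + 2y = -8: is a linear equation tying the variables together
  - x² < 4: restricts x to |x| ≤ 1
  - x < 0: bounds one variable relative to a constant

The bounds confine x to {-1}. For each value, substitute into the equation:
  • x = -1: the equation gives 2y = -11, so y would not be an integer.
Every case fails, so no integer solution exists.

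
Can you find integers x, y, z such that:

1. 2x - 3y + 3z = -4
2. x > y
Yes

Take x = 1, y = 0, z = -2. Substituting into each constraint:
  (1) 2(1) - 3(0) + 3(-2) = -4 ✓
  (2) 1 > 0 ✓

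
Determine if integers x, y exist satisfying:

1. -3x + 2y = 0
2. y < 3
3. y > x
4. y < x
No

A contradictory subset is {y > x, y < x}. No integer assignment can satisfy these jointly:

  - y > x: bounds one variable relative to another variable
  - y < x: bounds one variable relative to another variable

Direct contradiction: y > x and x > y cannot both hold.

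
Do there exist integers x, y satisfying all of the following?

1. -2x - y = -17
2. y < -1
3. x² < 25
No

The full constraint system is jointly infeasible over the integers. Each constraint and what it forces:

  - -2x - y = -17: is a linear equation tying the variables together
  - y < -1: bounds one variable relative to a constant
  - x² < 25: restricts x to |x| ≤ 4

Range argument: with x ∈ [-4, 4], y ∈ [−∞, -2], the left side of the equation is at least -6, but the right side is -17 < -6. No integer solution exists.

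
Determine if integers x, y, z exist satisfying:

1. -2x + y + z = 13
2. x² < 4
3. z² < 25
Yes

Take x = 0, y = 13, z = 0. Substituting into each constraint:
  (1) -2(0) + 13 + 0 = 13 ✓
  (2) x² = (0)² = 0, and 0 < 4 ✓
  (3) z² = (0)² = 0, and 0 < 25 ✓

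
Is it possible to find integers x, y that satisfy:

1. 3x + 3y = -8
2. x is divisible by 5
No

Even the single constraint (3x + 3y = -8) is infeasible over the integers.

  - 3x + 3y = -8: every term on the left is divisible by 3, so the LHS ≡ 0 (mod 3), but the RHS -8 is not — no integer solution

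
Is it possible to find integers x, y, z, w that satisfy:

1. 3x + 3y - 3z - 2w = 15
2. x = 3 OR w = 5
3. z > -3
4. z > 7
Yes

Take x = 3, y = 0, z = 8, w = -15. Substituting into each constraint:
  (1) 3(3) + 3(0) - 3(8) - 2(-15) = 15 ✓
  (2) x = 3, target 3 ✓ (first branch holds)
  (3) 8 > -3 ✓
  (4) 8 > 7 ✓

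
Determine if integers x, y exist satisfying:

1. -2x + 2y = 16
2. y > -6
Yes

Take x = -8, y = 0. Substituting into each constraint:
  (1) -2(-8) + 2(0) = 16 ✓
  (2) 0 > -6 ✓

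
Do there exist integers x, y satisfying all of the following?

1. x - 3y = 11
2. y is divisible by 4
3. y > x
Yes

Take x = -13, y = -8. Substituting into each constraint:
  (1) (-13) - 3(-8) = 11 ✓
  (2) -8 = 4 × -2, remainder 0 ✓
  (3) -8 > -13 ✓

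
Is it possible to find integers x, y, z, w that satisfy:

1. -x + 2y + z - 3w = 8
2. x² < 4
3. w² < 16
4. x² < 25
Yes

Take x = 0, y = 1, z = 0, w = -2. Substituting into each constraint:
  (1) 0 + 2(1) + 0 - 3(-2) = 8 ✓
  (2) x² = (0)² = 0, and 0 < 4 ✓
  (3) w² = (-2)² = 4, and 4 < 16 ✓
  (4) x² = (0)² = 0, and 0 < 25 ✓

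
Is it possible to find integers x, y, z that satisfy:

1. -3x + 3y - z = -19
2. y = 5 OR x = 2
Yes

Take x = 2, y = -4, z = 1. Substituting into each constraint:
  (1) -3(2) + 3(-4) + (-1) = -19 ✓
  (2) x = 2, target 2 ✓ (second branch holds)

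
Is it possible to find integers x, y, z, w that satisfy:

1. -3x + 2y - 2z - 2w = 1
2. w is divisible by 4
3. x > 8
Yes

Take x = 9, y = 0, z = -14, w = 0. Substituting into each constraint:
  (1) -3(9) + 2(0) - 2(-14) - 2(0) = 1 ✓
  (2) 0 = 4 × 0, remainder 0 ✓
  (3) 9 > 8 ✓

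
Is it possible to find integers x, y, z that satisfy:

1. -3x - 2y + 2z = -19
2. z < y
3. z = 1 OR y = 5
Yes

Take x = 5, y = 5, z = 3. Substituting into each constraint:
  (1) -3(5) - 2(5) + 2(3) = -19 ✓
  (2) 3 < 5 ✓
  (3) y = 5, target 5 ✓ (second branch holds)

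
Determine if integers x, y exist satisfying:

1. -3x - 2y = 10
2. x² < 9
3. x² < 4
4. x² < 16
Yes

Take x = 0, y = -5. Substituting into each constraint:
  (1) -3(0) - 2(-5) = 10 ✓
  (2) x² = (0)² = 0, and 0 < 9 ✓
  (3) x² = (0)² = 0, and 0 < 4 ✓
  (4) x² = (0)² = 0, and 0 < 16 ✓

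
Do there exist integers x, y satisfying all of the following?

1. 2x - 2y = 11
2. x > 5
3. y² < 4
No

Even the single constraint (2x - 2y = 11) is infeasible over the integers.

  - 2x - 2y = 11: every term on the left is divisible by 2, so the LHS ≡ 0 (mod 2), but the RHS 11 is not — no integer solution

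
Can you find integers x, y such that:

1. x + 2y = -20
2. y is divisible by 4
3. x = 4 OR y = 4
Yes

Take x = -28, y = 4. Substituting into each constraint:
  (1) (-28) + 2(4) = -20 ✓
  (2) 4 = 4 × 1, remainder 0 ✓
  (3) y = 4, target 4 ✓ (second branch holds)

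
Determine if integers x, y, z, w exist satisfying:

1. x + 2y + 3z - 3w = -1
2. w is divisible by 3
Yes

Take x = -1, y = 0, z = 0, w = 0. Substituting into each constraint:
  (1) (-1) + 2(0) + 3(0) - 3(0) = -1 ✓
  (2) 0 = 3 × 0, remainder 0 ✓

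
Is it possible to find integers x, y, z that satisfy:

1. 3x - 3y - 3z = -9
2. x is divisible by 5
Yes

Take x = 0, y = 3, z = 0. Substituting into each constraint:
  (1) 3(0) - 3(3) - 3(0) = -9 ✓
  (2) 0 = 5 × 0, remainder 0 ✓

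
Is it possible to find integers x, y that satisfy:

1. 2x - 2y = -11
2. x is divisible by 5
No

Even the single constraint (2x - 2y = -11) is infeasible over the integers.

  - 2x - 2y = -11: every term on the left is divisible by 2, so the LHS ≡ 0 (mod 2), but the RHS -11 is not — no integer solution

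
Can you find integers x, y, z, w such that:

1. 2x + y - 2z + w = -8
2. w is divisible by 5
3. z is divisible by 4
Yes

Take x = -4, y = 0, z = 0, w = 0. Substituting into each constraint:
  (1) 2(-4) + 0 - 2(0) + 0 = -8 ✓
  (2) 0 = 5 × 0, remainder 0 ✓
  (3) 0 = 4 × 0, remainder 0 ✓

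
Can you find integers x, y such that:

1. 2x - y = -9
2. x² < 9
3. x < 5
Yes

Take x = 0, y = 9. Substituting into each constraint:
  (1) 2(0) + (-9) = -9 ✓
  (2) x² = (0)² = 0, and 0 < 9 ✓
  (3) 0 < 5 ✓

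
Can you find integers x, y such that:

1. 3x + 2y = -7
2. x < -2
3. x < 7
Yes

Take x = -3, y = 1. Substituting into each constraint:
  (1) 3(-3) + 2(1) = -7 ✓
  (2) -3 < -2 ✓
  (3) -3 < 7 ✓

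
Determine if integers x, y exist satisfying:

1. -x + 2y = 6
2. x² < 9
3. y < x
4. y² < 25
No

A contradictory subset is {-x + 2y = 6, x² < 9, y < x}. No integer assignment can satisfy these jointly:

  - -x + 2y = 6: is a linear equation tying the variables together
  - x² < 9: restricts x to |x| ≤ 2
  - y < x: bounds one variable relative to another variable

Propagating the comparison: y < x and x ≤ 2 give y ≤ 1. Range argument: with x ∈ [-2, 2], y ∈ [−∞, 1], the left side of the equation is at most 4, but the right side is 6 > 4. No integer solution exists.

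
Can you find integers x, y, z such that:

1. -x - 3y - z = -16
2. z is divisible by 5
Yes

Take x = 1, y = 5, z = 0. Substituting into each constraint:
  (1) (-1) - 3(5) + 0 = -16 ✓
  (2) 0 = 5 × 0, remainder 0 ✓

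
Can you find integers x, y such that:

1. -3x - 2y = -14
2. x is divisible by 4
Yes

Take x = 0, y = 7. Substituting into each constraint:
  (1) -3(0) - 2(7) = -14 ✓
  (2) 0 = 4 × 0, remainder 0 ✓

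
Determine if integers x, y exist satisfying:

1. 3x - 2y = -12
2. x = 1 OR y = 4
No

The full constraint system is jointly infeasible over the integers. Each constraint and what it forces:

  - 3x - 2y = -12: is a linear equation tying the variables together
  - x = 1 OR y = 4: forces a choice: either x = 1 or y = 4

Split on the disjunction (x = 1 OR y = 4):
  • If x = 1: with x = 1, every remaining term of the linear equation is divisible by 2, so the left side is ≡ 0 (mod 2); but the right side -15 ≡ 1 (mod 2). No integers can satisfy it.
  • If y = 4: with y = 4, every remaining term of the linear equation is divisible by 3, so the left side is ≡ 0 (mod 3); but the right side -4 ≡ 2 (mod 3). No integers can satisfy it.
Both branches are infeasible, so the system has no integer solution.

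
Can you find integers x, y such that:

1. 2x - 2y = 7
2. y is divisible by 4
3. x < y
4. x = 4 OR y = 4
No

Even the single constraint (2x - 2y = 7) is infeasible over the integers.

  - 2x - 2y = 7: every term on the left is divisible by 2, so the LHS ≡ 0 (mod 2), but the RHS 7 is not — no integer solution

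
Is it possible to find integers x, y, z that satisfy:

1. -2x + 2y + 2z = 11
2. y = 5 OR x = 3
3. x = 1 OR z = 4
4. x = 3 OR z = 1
No

Even the single constraint (-2x + 2y + 2z = 11) is infeasible over the integers.

  - -2x + 2y + 2z = 11: every term on the left is divisible by 2, so the LHS ≡ 0 (mod 2), but the RHS 11 is not — no integer solution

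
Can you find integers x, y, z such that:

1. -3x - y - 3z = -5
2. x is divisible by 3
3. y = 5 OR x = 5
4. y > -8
Yes

Take x = 6, y = 5, z = -6. Substituting into each constraint:
  (1) -3(6) + (-5) - 3(-6) = -5 ✓
  (2) 6 = 3 × 2, remainder 0 ✓
  (3) y = 5, target 5 ✓ (first branch holds)
  (4) 5 > -8 ✓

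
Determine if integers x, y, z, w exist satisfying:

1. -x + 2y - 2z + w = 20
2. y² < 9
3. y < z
Yes

Take x = -22, y = 0, z = 1, w = 0. Substituting into each constraint:
  (1) 22 + 2(0) - 2(1) + 0 = 20 ✓
  (2) y² = (0)² = 0, and 0 < 9 ✓
  (3) 0 < 1 ✓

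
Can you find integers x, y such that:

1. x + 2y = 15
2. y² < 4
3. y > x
No

The full constraint system is jointly infeasible over the integers. Each constraint and what it forces:

  - x + 2y = 15: is a linear equation tying the variables together
  - y² < 4: restricts y to |y| ≤ 1
  - y > x: bounds one variable relative to another variable

Propagating the comparison: x < y and y ≤ 1 give x ≤ 0. Range argument: with x ∈ [−∞, 0], y ∈ [-1, 1], the left side of the equation is at most 2, but the right side is 15 > 2. No integer solution exists.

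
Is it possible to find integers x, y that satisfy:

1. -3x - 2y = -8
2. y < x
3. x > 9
Yes

Take x = 10, y = -11. Substituting into each constraint:
  (1) -3(10) - 2(-11) = -8 ✓
  (2) -11 < 10 ✓
  (3) 10 > 9 ✓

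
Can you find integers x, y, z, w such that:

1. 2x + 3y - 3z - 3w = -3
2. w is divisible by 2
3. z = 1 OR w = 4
Yes

Take x = 0, y = 0, z = 1, w = 0. Substituting into each constraint:
  (1) 2(0) + 3(0) - 3(1) - 3(0) = -3 ✓
  (2) 0 = 2 × 0, remainder 0 ✓
  (3) z = 1, target 1 ✓ (first branch holds)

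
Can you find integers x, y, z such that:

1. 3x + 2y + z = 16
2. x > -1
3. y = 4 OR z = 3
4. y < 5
Yes

Take x = 3, y = 2, z = 3. Substituting into each constraint:
  (1) 3(3) + 2(2) + 3 = 16 ✓
  (2) 3 > -1 ✓
  (3) z = 3, target 3 ✓ (second branch holds)
  (4) 2 < 5 ✓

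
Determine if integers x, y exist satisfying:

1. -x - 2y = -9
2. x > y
Yes

Take x = 5, y = 2. Substituting into each constraint:
  (1) (-5) - 2(2) = -9 ✓
  (2) 5 > 2 ✓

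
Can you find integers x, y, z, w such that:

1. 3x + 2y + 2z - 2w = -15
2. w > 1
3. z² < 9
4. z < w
Yes

Take x = -3, y = 0, z = -1, w = 2. Substituting into each constraint:
  (1) 3(-3) + 2(0) + 2(-1) - 2(2) = -15 ✓
  (2) 2 > 1 ✓
  (3) z² = (-1)² = 1, and 1 < 9 ✓
  (4) -1 < 2 ✓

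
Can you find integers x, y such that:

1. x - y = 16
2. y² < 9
Yes

Take x = 16, y = 0. Substituting into each constraint:
  (1) 16 + 0 = 16 ✓
  (2) y² = (0)² = 0, and 0 < 9 ✓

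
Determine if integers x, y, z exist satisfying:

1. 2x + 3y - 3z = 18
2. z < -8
Yes

Take x = -6, y = 1, z = -9. Substituting into each constraint:
  (1) 2(-6) + 3(1) - 3(-9) = 18 ✓
  (2) -9 < -8 ✓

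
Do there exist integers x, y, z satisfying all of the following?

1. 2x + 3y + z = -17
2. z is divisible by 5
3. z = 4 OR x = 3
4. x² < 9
No

A contradictory subset is {z is divisible by 5, z = 4 OR x = 3, x² < 9}. No integer assignment can satisfy these jointly:

  - z is divisible by 5: restricts z to multiples of 5
  - z = 4 OR x = 3: forces a choice: either z = 4 or x = 3
  - x² < 9: restricts x to |x| ≤ 2

Split on the disjunction (z = 4 OR x = 3):
  • If z = 4: this contradicts the divisibility constraint — 4 is not a multiple of 5.
  • If x = 3: this contradicts x² < 9, which requires |x| ≤ 2.
Both branches are infeasible, so the system has no integer solution.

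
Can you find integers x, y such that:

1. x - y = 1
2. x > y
Yes

Take x = 1, y = 0. Substituting into each constraint:
  (1) 1 + 0 = 1 ✓
  (2) 1 > 0 ✓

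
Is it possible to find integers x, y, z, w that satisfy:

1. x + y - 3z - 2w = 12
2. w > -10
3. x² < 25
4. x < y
Yes

Take x = 1, y = 2, z = -3, w = 0. Substituting into each constraint:
  (1) 1 + 2 - 3(-3) - 2(0) = 12 ✓
  (2) 0 > -10 ✓
  (3) x² = (1)² = 1, and 1 < 25 ✓
  (4) 1 < 2 ✓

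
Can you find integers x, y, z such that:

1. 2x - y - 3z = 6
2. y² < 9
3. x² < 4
Yes

Take x = 0, y = 0, z = -2. Substituting into each constraint:
  (1) 2(0) + 0 - 3(-2) = 6 ✓
  (2) y² = (0)² = 0, and 0 < 9 ✓
  (3) x² = (0)² = 0, and 0 < 4 ✓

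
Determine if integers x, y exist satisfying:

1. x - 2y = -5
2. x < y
Yes

Take x = 3, y = 4. Substituting into each constraint:
  (1) 3 - 2(4) = -5 ✓
  (2) 3 < 4 ✓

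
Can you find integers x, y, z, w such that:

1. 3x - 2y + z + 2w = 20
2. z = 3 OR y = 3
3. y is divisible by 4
Yes

Take x = -1, y = 4, z = 3, w = 14. Substituting into each constraint:
  (1) 3(-1) - 2(4) + 3 + 2(14) = 20 ✓
  (2) z = 3, target 3 ✓ (first branch holds)
  (3) 4 = 4 × 1, remainder 0 ✓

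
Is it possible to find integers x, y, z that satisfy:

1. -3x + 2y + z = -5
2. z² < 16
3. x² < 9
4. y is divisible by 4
Yes

Take x = 2, y = 0, z = 1. Substituting into each constraint:
  (1) -3(2) + 2(0) + 1 = -5 ✓
  (2) z² = (1)² = 1, and 1 < 16 ✓
  (3) x² = (2)² = 4, and 4 < 9 ✓
  (4) 0 = 4 × 0, remainder 0 ✓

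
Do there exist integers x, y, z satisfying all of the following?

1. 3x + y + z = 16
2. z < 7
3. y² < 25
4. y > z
Yes

Take x = 5, y = 1, z = 0. Substituting into each constraint:
  (1) 3(5) + 1 + 0 = 16 ✓
  (2) 0 < 7 ✓
  (3) y² = (1)² = 1, and 1 < 25 ✓
  (4) 1 > 0 ✓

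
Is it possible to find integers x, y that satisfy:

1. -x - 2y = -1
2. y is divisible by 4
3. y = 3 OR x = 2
No

The full constraint system is jointly infeasible over the integers. Each constraint and what it forces:

  - -x - 2y = -1: is a linear equation tying the variables together
  - y is divisible by 4: restricts y to multiples of 4
  - y = 3 OR x = 2: forces a choice: either y = 3 or x = 2

Split on the disjunction (y = 3 OR x = 2):
  • If y = 3: this contradicts the divisibility constraint — 3 is not a multiple of 4.
  • If x = 2: with x = 2, writing y = 4y', every remaining term of the linear equation is divisible by 8, so the left side is ≡ 0 (mod 8); but the right side 1 ≡ 1 (mod 8). No integers can satisfy it.
Both branches are infeasible, so the system has no integer solution.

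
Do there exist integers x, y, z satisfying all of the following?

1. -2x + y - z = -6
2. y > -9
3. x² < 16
Yes

Take x = 0, y = 0, z = 6. Substituting into each constraint:
  (1) -2(0) + 0 + (-6) = -6 ✓
  (2) 0 > -9 ✓
  (3) x² = (0)² = 0, and 0 < 16 ✓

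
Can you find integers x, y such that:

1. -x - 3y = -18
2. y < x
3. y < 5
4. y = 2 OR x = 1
Yes

Take x = 12, y = 2. Substituting into each constraint:
  (1) (-12) - 3(2) = -18 ✓
  (2) 2 < 12 ✓
  (3) 2 < 5 ✓
  (4) y = 2, target 2 ✓ (first branch holds)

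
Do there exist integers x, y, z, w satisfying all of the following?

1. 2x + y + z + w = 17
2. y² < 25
Yes

Take x = 0, y = 0, z = 17, w = 0. Substituting into each constraint:
  (1) 2(0) + 0 + 17 + 0 = 17 ✓
  (2) y² = (0)² = 0, and 0 < 25 ✓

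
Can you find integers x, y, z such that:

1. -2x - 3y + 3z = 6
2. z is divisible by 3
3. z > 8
Yes

Take x = 0, y = 7, z = 9. Substituting into each constraint:
  (1) -2(0) - 3(7) + 3(9) = 6 ✓
  (2) 9 = 3 × 3, remainder 0 ✓
  (3) 9 > 8 ✓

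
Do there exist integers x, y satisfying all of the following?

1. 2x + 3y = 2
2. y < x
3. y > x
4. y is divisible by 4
No

A contradictory subset is {y < x, y > x}. No integer assignment can satisfy these jointly:

  - y < x: bounds one variable relative to another variable
  - y > x: bounds one variable relative to another variable

Direct contradiction: x > y and y > x cannot both hold.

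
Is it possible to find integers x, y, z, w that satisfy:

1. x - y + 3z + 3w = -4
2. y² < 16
Yes

Take x = 2, y = 0, z = 0, w = -2. Substituting into each constraint:
  (1) 2 + 0 + 3(0) + 3(-2) = -4 ✓
  (2) y² = (0)² = 0, and 0 < 16 ✓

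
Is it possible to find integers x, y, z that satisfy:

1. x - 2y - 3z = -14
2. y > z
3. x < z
Yes

Take x = -12, y = 1, z = 0. Substituting into each constraint:
  (1) (-12) - 2(1) - 3(0) = -14 ✓
  (2) 1 > 0 ✓
  (3) -12 < 0 ✓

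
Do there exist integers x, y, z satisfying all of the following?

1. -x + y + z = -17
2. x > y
Yes

Take x = 1, y = 0, z = -16. Substituting into each constraint:
  (1) (-1) + 0 + (-16) = -17 ✓
  (2) 1 > 0 ✓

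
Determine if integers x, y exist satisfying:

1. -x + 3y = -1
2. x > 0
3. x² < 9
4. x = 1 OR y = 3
Yes

Take x = 1, y = 0. Substituting into each constraint:
  (1) (-1) + 3(0) = -1 ✓
  (2) 1 > 0 ✓
  (3) x² = (1)² = 1, and 1 < 9 ✓
  (4) x = 1, target 1 ✓ (first branch holds)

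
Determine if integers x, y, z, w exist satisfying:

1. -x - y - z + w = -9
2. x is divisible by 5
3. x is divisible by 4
Yes

Take x = 0, y = 9, z = 0, w = 0. Substituting into each constraint:
  (1) 0 + (-9) + 0 + 0 = -9 ✓
  (2) 0 = 5 × 0, remainder 0 ✓
  (3) 0 = 4 × 0, remainder 0 ✓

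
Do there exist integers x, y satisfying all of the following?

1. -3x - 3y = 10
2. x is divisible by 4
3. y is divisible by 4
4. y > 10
No

Even the single constraint (-3x - 3y = 10) is infeasible over the integers.

  - -3x - 3y = 10: every term on the left is divisible by 3, so the LHS ≡ 0 (mod 3), but the RHS 10 is not — no integer solution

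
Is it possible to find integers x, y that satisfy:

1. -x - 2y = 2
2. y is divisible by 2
Yes

Take x = -2, y = 0. Substituting into each constraint:
  (1) 2 - 2(0) = 2 ✓
  (2) 0 = 2 × 0, remainder 0 ✓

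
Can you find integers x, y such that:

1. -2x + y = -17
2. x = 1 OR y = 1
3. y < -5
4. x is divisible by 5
No

A contradictory subset is {x = 1 OR y = 1, y < -5, x is divisible by 5}. No integer assignment can satisfy these jointly:

  - x = 1 OR y = 1: forces a choice: either x = 1 or y = 1
  - y < -5: bounds one variable relative to a constant
  - x is divisible by 5: restricts x to multiples of 5

Split on the disjunction (x = 1 OR y = 1):
  • If x = 1: this contradicts the divisibility constraint — 1 is not a multiple of 5.
  • If y = 1: this contradicts the bound y ≤ -6.
Both branches are infeasible, so the system has no integer solution.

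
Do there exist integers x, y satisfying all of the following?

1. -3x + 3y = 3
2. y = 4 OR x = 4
Yes

Take x = 4, y = 5. Substituting into each constraint:
  (1) -3(4) + 3(5) = 3 ✓
  (2) x = 4, target 4 ✓ (second branch holds)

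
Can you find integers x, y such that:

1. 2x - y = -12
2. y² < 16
Yes

Take x = -6, y = 0. Substituting into each constraint:
  (1) 2(-6) + 0 = -12 ✓
  (2) y² = (0)² = 0, and 0 < 16 ✓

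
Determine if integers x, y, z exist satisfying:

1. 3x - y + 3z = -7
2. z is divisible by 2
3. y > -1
Yes

Take x = -2, y = 1, z = 0. Substituting into each constraint:
  (1) 3(-2) + (-1) + 3(0) = -7 ✓
  (2) 0 = 2 × 0, remainder 0 ✓
  (3) 1 > -1 ✓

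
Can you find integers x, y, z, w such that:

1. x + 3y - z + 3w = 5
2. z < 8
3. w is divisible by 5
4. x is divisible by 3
Yes

Take x = 0, y = 0, z = -5, w = 0. Substituting into each constraint:
  (1) 0 + 3(0) + 5 + 3(0) = 5 ✓
  (2) -5 < 8 ✓
  (3) 0 = 5 × 0, remainder 0 ✓
  (4) 0 = 3 × 0, remainder 0 ✓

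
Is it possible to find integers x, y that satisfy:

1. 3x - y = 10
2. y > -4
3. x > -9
Yes

Take x = 4, y = 2. Substituting into each constraint:
  (1) 3(4) + (-2) = 10 ✓
  (2) 2 > -4 ✓
  (3) 4 > -9 ✓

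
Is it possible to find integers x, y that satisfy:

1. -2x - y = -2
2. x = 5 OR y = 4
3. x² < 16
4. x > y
No

The full constraint system is jointly infeasible over the integers. Each constraint and what it forces:

  - -2x - y = -2: is a linear equation tying the variables together
  - x = 5 OR y = 4: forces a choice: either x = 5 or y = 4
  - x² < 16: restricts x to |x| ≤ 3
  - x > y: bounds one variable relative to another variable

Split on the disjunction (x = 5 OR y = 4):
  • If x = 5: this contradicts x² < 16, which requires |x| ≤ 3.
  • If y = 4: the equation forces x = -1, giving (y, x) = (4, -1), which violates x > y.
Both branches are infeasible, so the system has no integer solution.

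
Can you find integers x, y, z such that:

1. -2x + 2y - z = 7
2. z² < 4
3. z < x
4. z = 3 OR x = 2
Yes

Take x = 2, y = 6, z = 1. Substituting into each constraint:
  (1) -2(2) + 2(6) + (-1) = 7 ✓
  (2) z² = (1)² = 1, and 1 < 4 ✓
  (3) 1 < 2 ✓
  (4) x = 2, target 2 ✓ (second branch holds)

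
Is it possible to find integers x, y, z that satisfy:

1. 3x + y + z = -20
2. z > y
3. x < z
Yes

Take x = -7, y = 0, z = 1. Substituting into each constraint:
  (1) 3(-7) + 0 + 1 = -20 ✓
  (2) 1 > 0 ✓
  (3) -7 < 1 ✓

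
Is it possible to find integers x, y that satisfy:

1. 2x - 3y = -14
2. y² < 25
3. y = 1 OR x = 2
No

The full constraint system is jointly infeasible over the integers. Each constraint and what it forces:

  - 2x - 3y = -14: is a linear equation tying the variables together
  - y² < 25: restricts y to |y| ≤ 4
  - y = 1 OR x = 2: forces a choice: either y = 1 or x = 2

Split on the disjunction (y = 1 OR x = 2):
  • If y = 1: with y = 1, every remaining term of the linear equation is divisible by 2, so the left side is ≡ 0 (mod 2); but the right side -11 ≡ 1 (mod 2). No integers can satisfy it.
  • If x = 2: the equation forces y = 6, but y² < 25 requires |y| ≤ 4.
Both branches are infeasible, so the system has no integer solution.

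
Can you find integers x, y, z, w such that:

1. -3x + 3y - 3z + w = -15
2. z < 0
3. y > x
Yes

Take x = 0, y = 1, z = -1, w = -21. Substituting into each constraint:
  (1) -3(0) + 3(1) - 3(-1) + (-21) = -15 ✓
  (2) -1 < 0 ✓
  (3) 1 > 0 ✓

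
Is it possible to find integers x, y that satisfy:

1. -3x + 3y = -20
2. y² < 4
No

Even the single constraint (-3x + 3y = -20) is infeasible over the integers.

  - -3x + 3y = -20: every term on the left is divisible by 3, so the LHS ≡ 0 (mod 3), but the RHS -20 is not — no integer solution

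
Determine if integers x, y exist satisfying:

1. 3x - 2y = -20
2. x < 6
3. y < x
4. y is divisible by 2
Yes

Take x = -24, y = -26. Substituting into each constraint:
  (1) 3(-24) - 2(-26) = -20 ✓
  (2) -24 < 6 ✓
  (3) -26 < -24 ✓
  (4) -26 = 2 × -13, remainder 0 ✓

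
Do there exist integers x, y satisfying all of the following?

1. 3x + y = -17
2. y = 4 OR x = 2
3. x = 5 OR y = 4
Yes

Take x = -7, y = 4. Substituting into each constraint:
  (1) 3(-7) + 4 = -17 ✓
  (2) y = 4, target 4 ✓ (first branch holds)
  (3) y = 4, target 4 ✓ (second branch holds)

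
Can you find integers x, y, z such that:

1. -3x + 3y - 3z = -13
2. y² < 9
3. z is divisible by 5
No

Even the single constraint (-3x + 3y - 3z = -13) is infeasible over the integers.

  - -3x + 3y - 3z = -13: every term on the left is divisible by 3, so the LHS ≡ 0 (mod 3), but the RHS -13 is not — no integer solution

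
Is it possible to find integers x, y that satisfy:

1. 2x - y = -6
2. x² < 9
Yes

Take x = 0, y = 6. Substituting into each constraint:
  (1) 2(0) + (-6) = -6 ✓
  (2) x² = (0)² = 0, and 0 < 9 ✓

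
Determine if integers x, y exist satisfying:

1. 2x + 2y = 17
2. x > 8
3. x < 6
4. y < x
No

Even the single constraint (2x + 2y = 17) is infeasible over the integers.

  - 2x + 2y = 17: every term on the left is divisible by 2, so the LHS ≡ 0 (mod 2), but the RHS 17 is not — no integer solution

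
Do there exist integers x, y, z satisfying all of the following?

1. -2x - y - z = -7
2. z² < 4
Yes

Take x = 0, y = 7, z = 0. Substituting into each constraint:
  (1) -2(0) + (-7) + 0 = -7 ✓
  (2) z² = (0)² = 0, and 0 < 4 ✓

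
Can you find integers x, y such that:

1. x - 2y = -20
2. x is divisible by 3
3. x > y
Yes

Take x = 24, y = 22. Substituting into each constraint:
  (1) 24 - 2(22) = -20 ✓
  (2) 24 = 3 × 8, remainder 0 ✓
  (3) 24 > 22 ✓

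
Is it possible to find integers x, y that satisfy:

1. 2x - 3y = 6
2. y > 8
Yes

Take x = 18, y = 10. Substituting into each constraint:
  (1) 2(18) - 3(10) = 6 ✓
  (2) 10 > 8 ✓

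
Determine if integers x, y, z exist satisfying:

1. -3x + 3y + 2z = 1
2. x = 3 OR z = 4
Yes

Take x = 3, y = 0, z = 5. Substituting into each constraint:
  (1) -3(3) + 3(0) + 2(5) = 1 ✓
  (2) x = 3, target 3 ✓ (first branch holds)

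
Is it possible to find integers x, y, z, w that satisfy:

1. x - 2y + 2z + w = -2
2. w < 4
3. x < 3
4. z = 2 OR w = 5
Yes

Take x = 0, y = 3, z = 2, w = 0. Substituting into each constraint:
  (1) 0 - 2(3) + 2(2) + 0 = -2 ✓
  (2) 0 < 4 ✓
  (3) 0 < 3 ✓
  (4) z = 2, target 2 ✓ (first branch holds)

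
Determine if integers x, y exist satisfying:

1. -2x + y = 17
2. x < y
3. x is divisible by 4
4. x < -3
Yes

Take x = -4, y = 9. Substituting into each constraint:
  (1) -2(-4) + 9 = 17 ✓
  (2) -4 < 9 ✓
  (3) -4 = 4 × -1, remainder 0 ✓
  (4) -4 < -3 ✓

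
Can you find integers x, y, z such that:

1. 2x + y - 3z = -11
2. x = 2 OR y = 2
Yes

Take x = 2, y = 0, z = 5. Substituting into each constraint:
  (1) 2(2) + 0 - 3(5) = -11 ✓
  (2) x = 2, target 2 ✓ (first branch holds)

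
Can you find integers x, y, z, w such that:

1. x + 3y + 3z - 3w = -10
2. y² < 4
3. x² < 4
Yes

Take x = -1, y = 0, z = 0, w = 3. Substituting into each constraint:
  (1) (-1) + 3(0) + 3(0) - 3(3) = -10 ✓
  (2) y² = (0)² = 0, and 0 < 4 ✓
  (3) x² = (-1)² = 1, and 1 < 4 ✓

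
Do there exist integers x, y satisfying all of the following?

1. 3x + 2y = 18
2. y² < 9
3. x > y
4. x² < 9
No

A contradictory subset is {3x + 2y = 18, x > y, x² < 9}. No integer assignment can satisfy these jointly:

  - 3x + 2y = 18: is a linear equation tying the variables together
  - x > y: bounds one variable relative to another variable
  - x² < 9: restricts x to |x| ≤ 2

Propagating the comparison: y < x and x ≤ 2 give y ≤ 1. Range argument: with x ∈ [-2, 2], y ∈ [−∞, 1], the left side of the equation is at most 8, but the right side is 18 > 8. No integer solution exists.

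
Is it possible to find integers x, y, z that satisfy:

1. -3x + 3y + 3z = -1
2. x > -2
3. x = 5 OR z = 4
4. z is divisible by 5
No

Even the single constraint (-3x + 3y + 3z = -1) is infeasible over the integers.

  - -3x + 3y + 3z = -1: every term on the left is divisible by 3, so the LHS ≡ 0 (mod 3), but the RHS -1 is not — no integer solution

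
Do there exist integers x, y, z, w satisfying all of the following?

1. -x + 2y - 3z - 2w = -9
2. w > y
Yes

Take x = 7, y = 0, z = 0, w = 1. Substituting into each constraint:
  (1) (-7) + 2(0) - 3(0) - 2(1) = -9 ✓
  (2) 1 > 0 ✓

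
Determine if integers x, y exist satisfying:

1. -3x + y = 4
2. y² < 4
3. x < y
Yes

Take x = -1, y = 1. Substituting into each constraint:
  (1) -3(-1) + 1 = 4 ✓
  (2) y² = (1)² = 1, and 1 < 4 ✓
  (3) -1 < 1 ✓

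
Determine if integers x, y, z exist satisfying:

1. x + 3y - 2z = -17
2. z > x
Yes

Take x = 0, y = -5, z = 1. Substituting into each constraint:
  (1) 0 + 3(-5) - 2(1) = -17 ✓
  (2) 1 > 0 ✓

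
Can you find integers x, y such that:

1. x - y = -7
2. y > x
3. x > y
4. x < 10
No

A contradictory subset is {y > x, x > y}. No integer assignment can satisfy these jointly:

  - y > x: bounds one variable relative to another variable
  - x > y: bounds one variable relative to another variable

Direct contradiction: y > x and x > y cannot both hold.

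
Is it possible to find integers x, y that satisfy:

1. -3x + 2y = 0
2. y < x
Yes

Take x = -2, y = -3. Substituting into each constraint:
  (1) -3(-2) + 2(-3) = 0 ✓
  (2) -3 < -2 ✓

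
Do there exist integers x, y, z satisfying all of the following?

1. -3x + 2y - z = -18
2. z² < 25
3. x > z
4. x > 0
Yes

Take x = 1, y = -8, z = -1. Substituting into each constraint:
  (1) -3(1) + 2(-8) + 1 = -18 ✓
  (2) z² = (-1)² = 1, and 1 < 25 ✓
  (3) 1 > -1 ✓
  (4) 1 > 0 ✓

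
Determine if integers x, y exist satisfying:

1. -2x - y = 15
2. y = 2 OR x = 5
Yes

Take x = 5, y = -25. Substituting into each constraint:
  (1) -2(5) + 25 = 15 ✓
  (2) x = 5, target 5 ✓ (second branch holds)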